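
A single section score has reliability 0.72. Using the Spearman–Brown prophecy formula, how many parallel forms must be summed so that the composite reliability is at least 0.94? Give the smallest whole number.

7

k ≥ ρ*(1−ρ₁)/(ρ₁(1−ρ*)) = 0.94·0.28 / (0.72·0.06) = 6.093.
Smallest integer k = 7.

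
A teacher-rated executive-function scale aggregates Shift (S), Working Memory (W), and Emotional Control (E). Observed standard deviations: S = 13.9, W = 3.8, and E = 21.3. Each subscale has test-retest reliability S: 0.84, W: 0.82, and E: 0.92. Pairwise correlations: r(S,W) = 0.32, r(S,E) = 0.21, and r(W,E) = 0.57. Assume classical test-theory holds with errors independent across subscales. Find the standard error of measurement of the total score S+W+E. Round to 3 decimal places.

8.355

Var(total) = 661.34 + 250.426 = 911.766.
True-score variance = 591.532 + 250.426 = 841.958, so reliability = 0.9234.
Error variance = 911.766 − 841.958 = 69.808; SEM = √69.808 = 8.355.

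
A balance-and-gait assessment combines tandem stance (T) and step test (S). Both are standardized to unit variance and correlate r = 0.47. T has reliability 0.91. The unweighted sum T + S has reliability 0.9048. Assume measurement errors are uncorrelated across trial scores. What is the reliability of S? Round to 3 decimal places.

0.810

Var(T+S) = 2 + 2·0.47 = 2.940.
True-score variance = ρ_T + ρ_S + 2·0.47, so 0.9048 = (0.91 + ρ_S + 0.94) / 2.940.
ρ_S = 0.9048·2.940 − 0.91 − 0.94 = 0.810.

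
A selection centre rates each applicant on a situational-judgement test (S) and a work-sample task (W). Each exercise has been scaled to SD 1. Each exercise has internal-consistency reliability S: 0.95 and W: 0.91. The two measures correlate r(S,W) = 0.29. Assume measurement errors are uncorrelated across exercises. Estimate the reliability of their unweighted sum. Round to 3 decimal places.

Var(S+W) = 2 + 2·[0.29] = 2 + 0.58 = 2.58.
With uncorrelated errors the cross-covariances are all true-score covariance, so they carry over unchanged; only the diagonal terms shrink to ρᵢσᵢ².
True-score variance = [0.95 + 0.91] + 0.58 = 1.86 + 0.58 = 2.44.
Reliability = 2.44 / 2.58 = 0.946.

0.946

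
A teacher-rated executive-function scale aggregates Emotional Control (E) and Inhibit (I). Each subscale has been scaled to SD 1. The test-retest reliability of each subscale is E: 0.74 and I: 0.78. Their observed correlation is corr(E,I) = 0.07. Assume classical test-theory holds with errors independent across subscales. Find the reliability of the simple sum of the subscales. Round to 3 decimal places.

Var(E+I) = 2 + 2·[0.07] = 2 + 0.14 = 2.14.
Under uncorrelated errors the observed covariances equal the true-score covariances, so only the own-variance terms attenuate.
True-score variance = [0.74 + 0.78] + 0.14 = 1.52 + 0.14 = 1.66.
Reliability = 1.66 / 2.14 = 0.776.

0.776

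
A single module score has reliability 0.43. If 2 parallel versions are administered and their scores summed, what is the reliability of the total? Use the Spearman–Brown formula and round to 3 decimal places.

ρ_k = kρ / (1 + (k−1)ρ) = 2·0.43 / (1 + 1·0.43) = 0.860 / 1.430 = 0.601.

0.601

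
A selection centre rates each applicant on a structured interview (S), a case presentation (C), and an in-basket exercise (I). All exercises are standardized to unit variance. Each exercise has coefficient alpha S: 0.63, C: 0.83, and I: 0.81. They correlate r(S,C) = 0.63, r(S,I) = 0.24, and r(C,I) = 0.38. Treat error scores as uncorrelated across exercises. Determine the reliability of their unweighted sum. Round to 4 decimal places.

Var(S+C+I) = 3 + 2·[0.63 + 0.24 + 0.38] = 3 + 2.5 = 5.5.
Under uncorrelated errors the observed covariances equal the true-score covariances, so only the own-variance terms attenuate.
True-score variance = [0.63 + 0.83 + 0.81] + 2.5 = 2.27 + 2.5 = 4.77.
Reliability = 4.77 / 5.5 = 0.8673.

0.8673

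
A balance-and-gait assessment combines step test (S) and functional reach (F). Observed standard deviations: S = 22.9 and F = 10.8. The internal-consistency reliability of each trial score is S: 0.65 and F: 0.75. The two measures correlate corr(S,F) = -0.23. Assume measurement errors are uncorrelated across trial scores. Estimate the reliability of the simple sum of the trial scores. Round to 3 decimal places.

Var(S+F) = 22.9² + 10.8² + 2·[22.9·10.8·(-0.23)] = 641.05 − 113.767 = 527.283.
Because errors are independent across components, Cov(Tᵢ,Tⱼ) = Cov(Xᵢ,Xⱼ); the off-diagonal part of the true-score variance is the same as above.
True-score variance = [22.9²·0.65 + 10.8²·0.75] − 113.767 = 428.346 − 113.767 = 314.579.
Reliability = 314.579 / 527.283 = 0.597.

0.597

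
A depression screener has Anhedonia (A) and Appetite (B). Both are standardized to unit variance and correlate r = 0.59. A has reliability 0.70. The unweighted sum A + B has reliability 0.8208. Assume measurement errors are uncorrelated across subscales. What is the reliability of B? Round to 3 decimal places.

Var(A+B) = 2 + 2·0.59 = 3.180.
True-score variance = ρ_A + ρ_B + 2·0.59, so 0.8208 = (0.70 + ρ_B + 1.18) / 3.180.
ρ_B = 0.8208·3.180 − 0.70 − 1.18 = 0.730.

0.730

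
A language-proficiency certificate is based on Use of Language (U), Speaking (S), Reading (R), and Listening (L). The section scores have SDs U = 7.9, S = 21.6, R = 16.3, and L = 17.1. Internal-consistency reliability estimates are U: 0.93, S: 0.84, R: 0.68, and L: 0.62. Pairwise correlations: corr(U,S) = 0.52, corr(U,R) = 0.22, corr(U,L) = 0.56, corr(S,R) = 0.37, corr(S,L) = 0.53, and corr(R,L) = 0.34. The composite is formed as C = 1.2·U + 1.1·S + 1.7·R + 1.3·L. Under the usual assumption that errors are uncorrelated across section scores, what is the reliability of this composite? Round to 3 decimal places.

0.866

Var(C) = 1.2²·7.9² + 1.1²·21.6² + 1.7²·16.3² + 1.3²·17.1² + 2·[1.32·7.9·21.6·0.52 + 2.04·7.9·16.3·0.22 + 1.56·7.9·17.1·0.56 + 1.87·21.6·16.3·0.37 + 1.43·21.6·17.1·0.53 + 2.21·16.3·17.1·0.34] = 1916.43 + 2051.83 = 3968.25.
With uncorrelated errors the cross-covariances are all true-score covariance, so they carry over unchanged; only the diagonal terms shrink to ρᵢσᵢ².
True-score variance = [1.2²·7.9²·0.93 + 1.1²·21.6²·0.84 + 1.7²·16.3²·0.68 + 1.3²·17.1²·0.62] + 2051.83 = 1386.31 + 2051.83 = 3438.14.
Reliability = 3438.14 / 3968.25 = 0.866.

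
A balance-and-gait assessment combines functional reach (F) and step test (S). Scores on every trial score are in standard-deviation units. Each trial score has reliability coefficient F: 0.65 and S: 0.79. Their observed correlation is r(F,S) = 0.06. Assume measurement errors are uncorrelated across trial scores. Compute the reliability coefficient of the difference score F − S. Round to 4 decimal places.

Var(F−S) = 1 + 1 − 2·0.06 = 2 − 0.12 = 1.88.
With uncorrelated errors the cross-covariances are all true-score covariance, so they carry over unchanged; only the diagonal terms shrink to ρᵢσᵢ².
True-score variance = [0.65 + 0.79] − 0.12 = 1.44 − 0.12 = 1.32.
Reliability = 1.32 / 1.88 = 0.7021.

0.7021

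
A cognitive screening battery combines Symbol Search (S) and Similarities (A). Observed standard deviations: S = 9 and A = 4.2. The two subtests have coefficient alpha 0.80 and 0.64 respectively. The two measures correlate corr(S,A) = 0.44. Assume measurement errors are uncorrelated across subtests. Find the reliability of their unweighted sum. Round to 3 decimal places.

Var(S+A) = 9² + 4.2² + 2·[9·4.2·0.44] = 98.64 + 33.264 = 131.904.
With uncorrelated errors the cross-covariances are all true-score covariance, so they carry over unchanged; only the diagonal terms shrink to ρᵢσᵢ².
True-score variance = [9²·0.80 + 4.2²·0.64] + 33.264 = 76.0896 + 33.264 = 109.354.
Reliability = 109.354 / 131.904 = 0.829.

0.829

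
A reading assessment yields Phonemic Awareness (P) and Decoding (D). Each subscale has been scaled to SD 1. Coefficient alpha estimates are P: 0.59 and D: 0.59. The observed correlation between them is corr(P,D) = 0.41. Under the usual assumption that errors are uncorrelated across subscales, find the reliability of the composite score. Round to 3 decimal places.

0.709

Var(P+D) = 2 + 2·[0.41] = 2 + 0.82 = 2.82.
Because errors are independent across components, Cov(Tᵢ,Tⱼ) = Cov(Xᵢ,Xⱼ); the off-diagonal part of the true-score variance is the same as above.
True-score variance = [0.59 + 0.59] + 0.82 = 1.18 + 0.82 = 2.
Reliability = 2 / 2.82 = 0.709.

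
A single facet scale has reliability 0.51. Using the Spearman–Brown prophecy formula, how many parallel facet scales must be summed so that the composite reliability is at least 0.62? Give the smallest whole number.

2

k ≥ ρ*(1−ρ₁)/(ρ₁(1−ρ*)) = 0.62·0.49 / (0.51·0.38) = 1.568.
Smallest integer k = 2.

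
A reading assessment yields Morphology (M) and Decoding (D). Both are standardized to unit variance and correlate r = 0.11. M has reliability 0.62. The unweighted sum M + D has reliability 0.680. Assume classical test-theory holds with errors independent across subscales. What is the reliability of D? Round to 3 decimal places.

0.670

Var(M+D) = 2 + 2·0.11 = 2.220.
True-score variance = ρ_M + ρ_D + 2·0.11, so 0.680 = (0.62 + ρ_D + 0.22) / 2.220.
ρ_D = 0.680·2.220 − 0.62 − 0.22 = 0.670.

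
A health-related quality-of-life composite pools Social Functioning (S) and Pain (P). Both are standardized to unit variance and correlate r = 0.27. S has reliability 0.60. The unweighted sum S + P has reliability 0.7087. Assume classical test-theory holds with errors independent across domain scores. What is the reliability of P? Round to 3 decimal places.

0.660

Var(S+P) = 2 + 2·0.27 = 2.540.
True-score variance = ρ_S + ρ_P + 2·0.27, so 0.7087 = (0.60 + ρ_P + 0.54) / 2.540.
ρ_P = 0.7087·2.540 − 0.60 − 0.54 = 0.660.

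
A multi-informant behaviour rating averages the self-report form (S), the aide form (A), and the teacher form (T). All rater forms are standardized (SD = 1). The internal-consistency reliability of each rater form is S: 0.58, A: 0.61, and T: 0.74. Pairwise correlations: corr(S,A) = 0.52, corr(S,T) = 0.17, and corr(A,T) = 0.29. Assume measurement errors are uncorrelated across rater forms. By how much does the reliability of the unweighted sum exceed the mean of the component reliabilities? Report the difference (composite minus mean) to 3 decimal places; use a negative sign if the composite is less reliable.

Var(sum) = 3 + 1.96 = 4.96; true-score variance = 1.93 + 1.96 = 3.89; composite reliability = 0.7843.
Mean component reliability = 0.6433.
Difference = 0.7843 − 0.6433 = 0.141.

0.141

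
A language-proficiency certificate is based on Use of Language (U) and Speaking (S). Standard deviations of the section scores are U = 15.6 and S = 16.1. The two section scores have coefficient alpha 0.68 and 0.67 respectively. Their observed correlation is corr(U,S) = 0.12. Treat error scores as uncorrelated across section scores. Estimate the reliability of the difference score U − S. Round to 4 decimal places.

Var(U−S) = 15.6² + 16.1² − 2·15.6·16.1·0.12 = 502.57 − 60.2784 = 442.292.
With uncorrelated errors the cross-covariances are all true-score covariance, so they carry over unchanged; only the diagonal terms shrink to ρᵢσᵢ².
True-score variance = [15.6²·0.68 + 16.1²·0.67] − 60.2784 = 339.156 − 60.2784 = 278.877.
Reliability = 278.877 / 442.292 = 0.6305.

0.6305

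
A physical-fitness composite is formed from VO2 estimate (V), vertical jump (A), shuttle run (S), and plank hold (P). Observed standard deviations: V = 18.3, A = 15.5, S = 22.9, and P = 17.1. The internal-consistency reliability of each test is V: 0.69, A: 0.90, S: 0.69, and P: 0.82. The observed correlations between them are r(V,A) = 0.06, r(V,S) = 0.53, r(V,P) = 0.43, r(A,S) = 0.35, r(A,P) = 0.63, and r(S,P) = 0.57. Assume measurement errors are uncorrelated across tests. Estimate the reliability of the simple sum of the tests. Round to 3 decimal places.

Var(V+A+S+P) = 18.3² + 15.5² + 22.9² + 17.1² + 2·[18.3·15.5·0.06 + 18.3·22.9·0.53 + 18.3·17.1·0.43 + 15.5·22.9·0.35 + 15.5·17.1·0.63 + 22.9·17.1·0.57] = 1391.96 + 1776.21 = 3168.17.
With uncorrelated errors the cross-covariances are all true-score covariance, so they carry over unchanged; only the diagonal terms shrink to ρᵢσᵢ².
True-score variance = [18.3²·0.69 + 15.5²·0.90 + 22.9²·0.69 + 17.1²·0.82] + 1776.21 = 1048.92 + 1776.21 = 2825.13.
Reliability = 2825.13 / 3168.17 = 0.892.

0.892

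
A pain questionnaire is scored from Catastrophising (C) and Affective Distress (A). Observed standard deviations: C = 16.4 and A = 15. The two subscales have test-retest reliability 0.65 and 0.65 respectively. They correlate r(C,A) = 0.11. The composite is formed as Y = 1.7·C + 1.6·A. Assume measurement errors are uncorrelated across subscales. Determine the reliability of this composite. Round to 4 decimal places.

0.6843

Var(Y) = 1.7²·16.4² + 1.6²·15² + 2·[2.72·16.4·15·0.11] = 1353.29 + 147.206 = 1500.5.
Under uncorrelated errors the observed covariances equal the true-score covariances, so only the own-variance terms attenuate.
True-score variance = [1.7²·16.4²·0.65 + 1.6²·15²·0.65] + 147.206 = 879.641 + 147.206 = 1026.85.
Reliability = 1026.85 / 1500.5 = 0.6843.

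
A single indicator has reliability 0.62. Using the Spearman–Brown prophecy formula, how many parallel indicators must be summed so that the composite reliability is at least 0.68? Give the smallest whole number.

k ≥ ρ*(1−ρ₁)/(ρ₁(1−ρ*)) = 0.68·0.38 / (0.62·0.32) = 1.302.
Smallest integer k = 2.

2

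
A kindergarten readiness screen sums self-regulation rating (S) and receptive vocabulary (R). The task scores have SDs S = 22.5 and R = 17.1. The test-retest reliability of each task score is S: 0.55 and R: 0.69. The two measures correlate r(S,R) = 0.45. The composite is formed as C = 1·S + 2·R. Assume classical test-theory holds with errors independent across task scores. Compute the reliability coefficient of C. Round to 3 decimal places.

0.751

Var(C) = 22.5² + 2²·17.1² + 2·[2·22.5·17.1·0.45] = 1675.89 + 692.55 = 2368.44.
With uncorrelated errors the cross-covariances are all true-score covariance, so they carry over unchanged; only the diagonal terms shrink to ρᵢσᵢ².
True-score variance = [22.5²·0.55 + 2²·17.1²·0.69] + 692.55 = 1085.49 + 692.55 = 1778.04.
Reliability = 1778.04 / 2368.44 = 0.751.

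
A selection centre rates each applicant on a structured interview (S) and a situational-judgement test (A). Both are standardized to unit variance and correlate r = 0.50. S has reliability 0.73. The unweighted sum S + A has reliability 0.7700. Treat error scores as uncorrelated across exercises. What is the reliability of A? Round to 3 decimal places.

0.580

Var(S+A) = 2 + 2·0.50 = 3.000.
True-score variance = ρ_S + ρ_A + 2·0.50, so 0.7700 = (0.73 + ρ_A + 1.00) / 3.000.
ρ_A = 0.7700·3.000 − 0.73 − 1.00 = 0.580.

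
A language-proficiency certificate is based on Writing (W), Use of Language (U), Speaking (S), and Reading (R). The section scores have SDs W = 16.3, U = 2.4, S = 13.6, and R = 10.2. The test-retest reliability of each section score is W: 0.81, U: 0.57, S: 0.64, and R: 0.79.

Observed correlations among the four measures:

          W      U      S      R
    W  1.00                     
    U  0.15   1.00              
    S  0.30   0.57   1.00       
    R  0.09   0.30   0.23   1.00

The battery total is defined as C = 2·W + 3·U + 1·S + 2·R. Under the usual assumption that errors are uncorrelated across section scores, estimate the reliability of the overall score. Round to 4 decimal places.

0.8487

Var(C) = 2²·16.3² + 3²·2.4² + 13.6² + 2²·10.2² + 2·[6·16.3·2.4·0.15 + 2·16.3·13.6·0.30 + 4·16.3·10.2·0.09 + 3·2.4·13.6·0.57 + 6·2.4·10.2·0.30 + 2·13.6·10.2·0.23] = 1715.72 + 783.518 = 2499.24.
With uncorrelated errors the cross-covariances are all true-score covariance, so they carry over unchanged; only the diagonal terms shrink to ρᵢσᵢ².
True-score variance = [2²·16.3²·0.81 + 3²·2.4²·0.57 + 13.6²·0.64 + 2²·10.2²·0.79] + 783.518 = 1337.53 + 783.518 = 2121.04.
Reliability = 2121.04 / 2499.24 = 0.8487.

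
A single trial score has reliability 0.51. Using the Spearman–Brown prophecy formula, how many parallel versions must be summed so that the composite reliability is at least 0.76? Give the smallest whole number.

4

k ≥ ρ*(1−ρ₁)/(ρ₁(1−ρ*)) = 0.76·0.49 / (0.51·0.24) = 3.042.
Smallest integer k = 4.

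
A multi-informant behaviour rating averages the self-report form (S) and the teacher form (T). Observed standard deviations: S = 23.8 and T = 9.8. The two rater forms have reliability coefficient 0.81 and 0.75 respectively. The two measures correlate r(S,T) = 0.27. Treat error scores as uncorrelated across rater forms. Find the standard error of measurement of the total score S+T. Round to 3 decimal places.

Var(total) = 662.48 + 125.95 = 788.43.
True-score variance = 530.846 + 125.95 = 656.796, so reliability = 0.8330.
Error variance = 788.43 − 656.796 = 131.634; SEM = √131.634 = 11.473.

11.473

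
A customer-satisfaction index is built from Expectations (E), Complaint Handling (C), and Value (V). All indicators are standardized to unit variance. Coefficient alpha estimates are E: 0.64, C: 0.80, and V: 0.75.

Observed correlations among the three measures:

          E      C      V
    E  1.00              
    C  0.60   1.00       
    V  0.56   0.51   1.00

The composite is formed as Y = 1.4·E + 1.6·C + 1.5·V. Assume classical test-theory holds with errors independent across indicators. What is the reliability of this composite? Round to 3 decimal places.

Var(Y) = 1.4² + 1.6² + 1.5² + 2·[2.24·0.60 + 2.1·0.56 + 2.4·0.51] = 6.77 + 7.488 = 14.258.
With uncorrelated errors the cross-covariances are all true-score covariance, so they carry over unchanged; only the diagonal terms shrink to ρᵢσᵢ².
True-score variance = [1.4²·0.64 + 1.6²·0.80 + 1.5²·0.75] + 7.488 = 4.9899 + 7.488 = 12.4779.
Reliability = 12.4779 / 14.258 = 0.875.

0.875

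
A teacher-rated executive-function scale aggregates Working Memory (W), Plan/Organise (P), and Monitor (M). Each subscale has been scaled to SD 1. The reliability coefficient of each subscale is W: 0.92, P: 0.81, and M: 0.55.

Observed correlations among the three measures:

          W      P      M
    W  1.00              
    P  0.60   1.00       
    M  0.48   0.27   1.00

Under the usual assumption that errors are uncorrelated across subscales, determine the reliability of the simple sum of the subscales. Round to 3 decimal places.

Var(W+P+M) = 3 + 2·[0.60 + 0.48 + 0.27] = 3 + 2.7 = 5.7.
With uncorrelated errors the cross-covariances are all true-score covariance, so they carry over unchanged; only the diagonal terms shrink to ρᵢσᵢ².
True-score variance = [0.92 + 0.81 + 0.55] + 2.7 = 2.28 + 2.7 = 4.98.
Reliability = 4.98 / 5.7 = 0.874.

0.874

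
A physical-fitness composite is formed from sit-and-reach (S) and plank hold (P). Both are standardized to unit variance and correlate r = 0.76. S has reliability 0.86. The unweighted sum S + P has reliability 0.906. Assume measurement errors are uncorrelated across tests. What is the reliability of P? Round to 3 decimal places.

Var(S+P) = 2 + 2·0.76 = 3.520.
True-score variance = ρ_S + ρ_P + 2·0.76, so 0.906 = (0.86 + ρ_P + 1.52) / 3.520.
ρ_P = 0.906·3.520 − 0.86 − 1.52 = 0.809.

0.809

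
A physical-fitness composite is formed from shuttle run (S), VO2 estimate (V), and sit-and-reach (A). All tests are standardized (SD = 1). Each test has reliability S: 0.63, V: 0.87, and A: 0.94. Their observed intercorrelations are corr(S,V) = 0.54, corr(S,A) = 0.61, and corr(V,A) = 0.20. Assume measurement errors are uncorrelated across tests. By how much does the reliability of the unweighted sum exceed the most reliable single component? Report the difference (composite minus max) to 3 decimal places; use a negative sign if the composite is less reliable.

Var(sum) = 3 + 2.7 = 5.7; true-score variance = 2.44 + 2.7 = 5.14; composite reliability = 0.9018.
Max component reliability = 0.9400.
Difference = 0.9018 − 0.9400 = -0.038.

-0.038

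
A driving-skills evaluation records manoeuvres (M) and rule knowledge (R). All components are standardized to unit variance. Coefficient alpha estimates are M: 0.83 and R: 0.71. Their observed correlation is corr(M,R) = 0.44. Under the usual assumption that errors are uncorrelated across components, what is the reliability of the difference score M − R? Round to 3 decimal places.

0.589

Var(M−R) = 1 + 1 − 2·0.44 = 2 − 0.88 = 1.12.
Because errors are independent across components, Cov(Tᵢ,Tⱼ) = Cov(Xᵢ,Xⱼ); the off-diagonal part of the true-score variance is the same as above.
True-score variance = [0.83 + 0.71] − 0.88 = 1.54 − 0.88 = 0.66.
Reliability = 0.66 / 1.12 = 0.589.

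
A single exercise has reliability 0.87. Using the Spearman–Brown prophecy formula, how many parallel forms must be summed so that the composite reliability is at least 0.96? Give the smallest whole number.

4

k ≥ ρ*(1−ρ₁)/(ρ₁(1−ρ*)) = 0.96·0.13 / (0.87·0.04) = 3.586.
Smallest integer k = 4.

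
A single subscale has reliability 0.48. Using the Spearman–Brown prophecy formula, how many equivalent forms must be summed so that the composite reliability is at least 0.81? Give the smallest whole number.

k ≥ ρ*(1−ρ₁)/(ρ₁(1−ρ*)) = 0.81·0.52 / (0.48·0.19) = 4.618.
Smallest integer k = 5.

5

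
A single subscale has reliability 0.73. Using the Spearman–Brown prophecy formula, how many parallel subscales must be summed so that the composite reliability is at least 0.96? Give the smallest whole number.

9

k ≥ ρ*(1−ρ₁)/(ρ₁(1−ρ*)) = 0.96·0.27 / (0.73·0.04) = 8.877.
Smallest integer k = 9.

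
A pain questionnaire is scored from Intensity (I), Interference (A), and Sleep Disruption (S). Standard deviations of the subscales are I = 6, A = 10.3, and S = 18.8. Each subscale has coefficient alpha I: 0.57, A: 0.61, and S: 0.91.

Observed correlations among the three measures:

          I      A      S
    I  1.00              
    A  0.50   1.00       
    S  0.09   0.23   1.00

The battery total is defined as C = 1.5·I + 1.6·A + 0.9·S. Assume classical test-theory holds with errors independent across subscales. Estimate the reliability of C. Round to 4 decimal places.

Var(C) = 1.5²·6² + 1.6²·10.3² + 0.9²·18.8² + 2·[2.4·6·10.3·0.50 + 1.35·6·18.8·0.09 + 1.44·10.3·18.8·0.23] = 638.877 + 303.998 = 942.874.
Under uncorrelated errors the observed covariances equal the true-score covariances, so only the own-variance terms attenuate.
True-score variance = [1.5²·6²·0.57 + 1.6²·10.3²·0.61 + 0.9²·18.8²·0.91] + 303.998 = 472.361 + 303.998 = 776.358.
Reliability = 776.358 / 942.874 = 0.8234.

0.8234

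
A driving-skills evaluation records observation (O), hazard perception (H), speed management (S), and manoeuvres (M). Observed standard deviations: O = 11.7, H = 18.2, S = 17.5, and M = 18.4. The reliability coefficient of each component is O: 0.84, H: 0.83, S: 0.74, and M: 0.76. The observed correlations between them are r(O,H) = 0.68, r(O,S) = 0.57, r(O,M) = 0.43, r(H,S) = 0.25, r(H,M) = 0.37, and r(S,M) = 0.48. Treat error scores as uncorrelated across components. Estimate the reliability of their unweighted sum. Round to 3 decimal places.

Var(O+H+S+M) = 11.7² + 18.2² + 17.5² + 18.4² + 2·[11.7·18.2·0.68 + 11.7·17.5·0.57 + 11.7·18.4·0.43 + 18.2·17.5·0.25 + 18.2·18.4·0.37 + 17.5·18.4·0.48] = 1112.94 + 1424.34 = 2537.28.
Under uncorrelated errors the observed covariances equal the true-score covariances, so only the own-variance terms attenuate.
True-score variance = [11.7²·0.84 + 18.2²·0.83 + 17.5²·0.74 + 18.4²·0.76] + 1424.34 = 873.847 + 1424.34 = 2298.18.
Reliability = 2298.18 / 2537.28 = 0.906.

0.906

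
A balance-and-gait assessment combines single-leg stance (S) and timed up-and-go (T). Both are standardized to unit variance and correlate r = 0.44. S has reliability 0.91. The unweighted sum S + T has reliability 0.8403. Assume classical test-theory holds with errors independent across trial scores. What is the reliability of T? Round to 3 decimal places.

0.630

Var(S+T) = 2 + 2·0.44 = 2.880.
True-score variance = ρ_S + ρ_T + 2·0.44, so 0.8403 = (0.91 + ρ_T + 0.88) / 2.880.
ρ_T = 0.8403·2.880 − 0.91 − 0.88 = 0.630.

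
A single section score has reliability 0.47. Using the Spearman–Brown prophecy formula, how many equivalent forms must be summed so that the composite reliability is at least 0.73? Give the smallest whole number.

k ≥ ρ*(1−ρ₁)/(ρ₁(1−ρ*)) = 0.73·0.53 / (0.47·0.27) = 3.049.
Smallest integer k = 4.

4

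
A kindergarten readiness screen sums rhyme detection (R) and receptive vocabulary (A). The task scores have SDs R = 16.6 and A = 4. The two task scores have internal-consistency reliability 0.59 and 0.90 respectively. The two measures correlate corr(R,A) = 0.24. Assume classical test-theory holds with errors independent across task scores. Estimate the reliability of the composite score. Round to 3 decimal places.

0.646

Var(R+A) = 16.6² + 4² + 2·[16.6·4·0.24] = 291.56 + 31.872 = 323.432.
Under uncorrelated errors the observed covariances equal the true-score covariances, so only the own-variance terms attenuate.
True-score variance = [16.6²·0.59 + 4²·0.90] + 31.872 = 176.98 + 31.872 = 208.852.
Reliability = 208.852 / 323.432 = 0.646.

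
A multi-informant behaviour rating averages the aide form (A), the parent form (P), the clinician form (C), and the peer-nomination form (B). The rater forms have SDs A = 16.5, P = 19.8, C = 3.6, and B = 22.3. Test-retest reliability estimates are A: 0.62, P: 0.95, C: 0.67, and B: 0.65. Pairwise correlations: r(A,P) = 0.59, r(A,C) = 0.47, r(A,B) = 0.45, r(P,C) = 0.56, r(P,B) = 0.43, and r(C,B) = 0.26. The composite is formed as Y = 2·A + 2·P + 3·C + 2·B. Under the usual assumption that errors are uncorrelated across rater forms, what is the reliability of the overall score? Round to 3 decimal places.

0.880

Var(Y) = 2²·16.5² + 2²·19.8² + 3²·3.6² + 2²·22.3² + 2·[4·16.5·19.8·0.59 + 6·16.5·3.6·0.47 + 4·16.5·22.3·0.45 + 6·19.8·3.6·0.56 + 4·19.8·22.3·0.43 + 6·3.6·22.3·0.26] = 4762.96 + 5450.03 = 10213.
With uncorrelated errors the cross-covariances are all true-score covariance, so they carry over unchanged; only the diagonal terms shrink to ρᵢσᵢ².
True-score variance = [2²·16.5²·0.62 + 2²·19.8²·0.95 + 3²·3.6²·0.67 + 2²·22.3²·0.65] + 5450.03 = 3536.03 + 5450.03 = 8986.07.
Reliability = 8986.07 / 10213 = 0.880.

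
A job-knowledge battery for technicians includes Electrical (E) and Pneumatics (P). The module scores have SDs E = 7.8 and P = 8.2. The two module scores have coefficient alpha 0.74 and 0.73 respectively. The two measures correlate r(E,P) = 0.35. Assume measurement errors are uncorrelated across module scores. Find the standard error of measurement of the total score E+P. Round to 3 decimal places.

5.829

Var(total) = 128.08 + 44.772 = 172.852.
True-score variance = 94.1068 + 44.772 = 138.879, so reliability = 0.8035.
Error variance = 172.852 − 138.879 = 33.9732; SEM = √33.9732 = 5.829.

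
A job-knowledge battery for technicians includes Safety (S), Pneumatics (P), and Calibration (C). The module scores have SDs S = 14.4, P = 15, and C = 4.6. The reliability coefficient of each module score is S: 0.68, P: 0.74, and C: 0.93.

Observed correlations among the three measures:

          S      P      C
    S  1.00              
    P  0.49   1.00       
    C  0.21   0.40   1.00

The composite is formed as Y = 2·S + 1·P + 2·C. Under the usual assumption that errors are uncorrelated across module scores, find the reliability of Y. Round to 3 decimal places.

0.815

Var(Y) = 2²·14.4² + 15² + 2²·4.6² + 2·[2·14.4·15·0.49 + 4·14.4·4.6·0.21 + 2·15·4.6·0.40] = 1139.08 + 645.043 = 1784.12.
Because errors are independent across components, Cov(Tᵢ,Tⱼ) = Cov(Xᵢ,Xⱼ); the off-diagonal part of the true-score variance is the same as above.
True-score variance = [2²·14.4²·0.68 + 15²·0.74 + 2²·4.6²·0.93] + 645.043 = 809.234 + 645.043 = 1454.28.
Reliability = 1454.28 / 1784.12 = 0.815.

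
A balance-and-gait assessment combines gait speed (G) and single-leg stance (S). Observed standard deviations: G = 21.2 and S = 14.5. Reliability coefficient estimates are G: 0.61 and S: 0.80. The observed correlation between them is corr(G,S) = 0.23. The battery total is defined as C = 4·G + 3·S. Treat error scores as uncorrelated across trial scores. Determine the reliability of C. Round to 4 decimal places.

Var(C) = 4²·21.2² + 3²·14.5² + 2·[12·21.2·14.5·0.23] = 9083.29 + 1696.85 = 10780.1.
With uncorrelated errors the cross-covariances are all true-score covariance, so they carry over unchanged; only the diagonal terms shrink to ρᵢσᵢ².
True-score variance = [4²·21.2²·0.61 + 3²·14.5²·0.80] + 1696.85 = 5900.33 + 1696.85 = 7597.18.
Reliability = 7597.18 / 10780.1 = 0.7047.

0.7047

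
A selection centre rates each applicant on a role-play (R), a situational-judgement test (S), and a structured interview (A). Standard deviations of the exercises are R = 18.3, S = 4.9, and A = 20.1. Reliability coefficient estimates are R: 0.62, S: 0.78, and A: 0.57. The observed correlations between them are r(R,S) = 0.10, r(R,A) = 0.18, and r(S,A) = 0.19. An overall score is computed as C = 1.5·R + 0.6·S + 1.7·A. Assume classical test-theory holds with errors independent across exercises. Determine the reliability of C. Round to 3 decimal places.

Var(C) = 1.5²·18.3² + 0.6²·4.9² + 1.7²·20.1² + 2·[0.9·18.3·4.9·0.10 + 2.55·18.3·20.1·0.18 + 1.02·4.9·20.1·0.19] = 1929.74 + 391.983 = 2321.72.
Under uncorrelated errors the observed covariances equal the true-score covariances, so only the own-variance terms attenuate.
True-score variance = [1.5²·18.3²·0.62 + 0.6²·4.9²·0.78 + 1.7²·20.1²·0.57] + 391.983 = 1139.44 + 391.983 = 1531.42.
Reliability = 1531.42 / 2321.72 = 0.660.

0.660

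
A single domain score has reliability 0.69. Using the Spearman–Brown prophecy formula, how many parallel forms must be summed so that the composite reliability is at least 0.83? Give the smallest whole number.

k ≥ ρ*(1−ρ₁)/(ρ₁(1−ρ*)) = 0.83·0.31 / (0.69·0.17) = 2.194.
Smallest integer k = 3.

3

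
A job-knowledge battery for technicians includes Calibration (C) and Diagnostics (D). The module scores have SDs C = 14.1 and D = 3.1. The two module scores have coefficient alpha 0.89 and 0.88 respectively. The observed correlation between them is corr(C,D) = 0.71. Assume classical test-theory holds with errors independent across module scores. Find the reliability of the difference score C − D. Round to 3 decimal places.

Var(C−D) = 14.1² + 3.1² − 2·14.1·3.1·0.71 = 208.42 − 62.0682 = 146.352.
Under uncorrelated errors the observed covariances equal the true-score covariances, so only the own-variance terms attenuate.
True-score variance = [14.1²·0.89 + 3.1²·0.88] − 62.0682 = 185.398 − 62.0682 = 123.329.
Reliability = 123.329 / 146.352 = 0.843.

0.843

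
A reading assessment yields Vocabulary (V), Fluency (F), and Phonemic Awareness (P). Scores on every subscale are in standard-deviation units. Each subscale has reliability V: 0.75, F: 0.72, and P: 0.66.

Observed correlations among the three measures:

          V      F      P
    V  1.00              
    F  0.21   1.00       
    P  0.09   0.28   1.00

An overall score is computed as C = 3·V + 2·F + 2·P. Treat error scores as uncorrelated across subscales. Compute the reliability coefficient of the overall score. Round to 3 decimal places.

0.793

Var(C) = 3² + 2² + 2² + 2·[6·0.21 + 6·0.09 + 4·0.28] = 17 + 5.84 = 22.84.
Under uncorrelated errors the observed covariances equal the true-score covariances, so only the own-variance terms attenuate.
True-score variance = [3²·0.75 + 2²·0.72 + 2²·0.66] + 5.84 = 12.27 + 5.84 = 18.11.
Reliability = 18.11 / 22.84 = 0.793.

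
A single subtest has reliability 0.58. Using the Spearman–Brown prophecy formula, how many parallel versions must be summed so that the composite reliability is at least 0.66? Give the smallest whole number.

2

k ≥ ρ*(1−ρ₁)/(ρ₁(1−ρ*)) = 0.66·0.42 / (0.58·0.34) = 1.406.
Smallest integer k = 2.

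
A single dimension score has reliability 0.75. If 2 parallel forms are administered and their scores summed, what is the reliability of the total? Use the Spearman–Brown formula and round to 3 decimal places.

ρ_k = kρ / (1 + (k−1)ρ) = 2·0.75 / (1 + 1·0.75) = 1.500 / 1.750 = 0.857.

0.857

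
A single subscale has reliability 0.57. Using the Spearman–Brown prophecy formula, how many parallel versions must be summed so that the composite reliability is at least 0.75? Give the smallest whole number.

k ≥ ρ*(1−ρ₁)/(ρ₁(1−ρ*)) = 0.75·0.43 / (0.57·0.25) = 2.263.
Smallest integer k = 3.

3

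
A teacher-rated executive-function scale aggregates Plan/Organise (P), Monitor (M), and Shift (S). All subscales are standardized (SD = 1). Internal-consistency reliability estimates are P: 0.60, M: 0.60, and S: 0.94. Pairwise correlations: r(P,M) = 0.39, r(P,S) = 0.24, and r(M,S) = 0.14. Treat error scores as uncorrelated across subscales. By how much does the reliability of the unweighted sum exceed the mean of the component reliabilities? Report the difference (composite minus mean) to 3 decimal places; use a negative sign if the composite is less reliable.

Var(sum) = 3 + 1.54 = 4.54; true-score variance = 2.14 + 1.54 = 3.68; composite reliability = 0.8106.
Mean component reliability = 0.7133.
Difference = 0.8106 − 0.7133 = 0.097.

0.097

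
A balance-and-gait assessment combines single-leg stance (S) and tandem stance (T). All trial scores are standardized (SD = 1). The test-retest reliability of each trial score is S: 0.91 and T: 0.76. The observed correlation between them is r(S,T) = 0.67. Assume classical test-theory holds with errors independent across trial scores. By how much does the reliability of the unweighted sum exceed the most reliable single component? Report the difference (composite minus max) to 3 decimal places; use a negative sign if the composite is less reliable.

-0.009

Var(sum) = 2 + 1.34 = 3.34; true-score variance = 1.67 + 1.34 = 3.01; composite reliability = 0.9012.
Max component reliability = 0.9100.
Difference = 0.9012 − 0.9100 = -0.009.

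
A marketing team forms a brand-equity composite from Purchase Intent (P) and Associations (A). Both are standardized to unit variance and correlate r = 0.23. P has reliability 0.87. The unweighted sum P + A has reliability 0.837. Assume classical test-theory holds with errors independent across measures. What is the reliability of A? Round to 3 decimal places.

Var(P+A) = 2 + 2·0.23 = 2.460.
True-score variance = ρ_P + ρ_A + 2·0.23, so 0.837 = (0.87 + ρ_A + 0.46) / 2.460.
ρ_A = 0.837·2.460 − 0.87 − 0.46 = 0.729.

0.729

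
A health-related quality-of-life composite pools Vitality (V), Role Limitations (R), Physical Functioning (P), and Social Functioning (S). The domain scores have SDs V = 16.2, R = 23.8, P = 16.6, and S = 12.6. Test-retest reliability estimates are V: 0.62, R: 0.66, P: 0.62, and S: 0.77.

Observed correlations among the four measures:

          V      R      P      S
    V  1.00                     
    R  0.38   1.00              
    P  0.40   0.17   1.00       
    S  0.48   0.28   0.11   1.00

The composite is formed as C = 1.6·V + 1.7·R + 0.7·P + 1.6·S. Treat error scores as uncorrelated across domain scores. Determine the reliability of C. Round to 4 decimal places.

0.8109

Var(C) = 1.6²·16.2² + 1.7²·23.8² + 0.7²·16.6² + 1.6²·12.6² + 2·[2.72·16.2·23.8·0.38 + 1.12·16.2·16.6·0.40 + 2.56·16.2·12.6·0.48 + 1.19·23.8·16.6·0.17 + 2.72·23.8·12.6·0.28 + 1.12·16.6·12.6·0.11] = 2850.31 + 2207.79 = 5058.1.
With uncorrelated errors the cross-covariances are all true-score covariance, so they carry over unchanged; only the diagonal terms shrink to ρᵢσᵢ².
True-score variance = [1.6²·16.2²·0.62 + 1.7²·23.8²·0.66 + 0.7²·16.6²·0.62 + 1.6²·12.6²·0.77] + 2207.79 = 1893.64 + 2207.79 = 4101.43.
Reliability = 4101.43 / 5058.1 = 0.8109.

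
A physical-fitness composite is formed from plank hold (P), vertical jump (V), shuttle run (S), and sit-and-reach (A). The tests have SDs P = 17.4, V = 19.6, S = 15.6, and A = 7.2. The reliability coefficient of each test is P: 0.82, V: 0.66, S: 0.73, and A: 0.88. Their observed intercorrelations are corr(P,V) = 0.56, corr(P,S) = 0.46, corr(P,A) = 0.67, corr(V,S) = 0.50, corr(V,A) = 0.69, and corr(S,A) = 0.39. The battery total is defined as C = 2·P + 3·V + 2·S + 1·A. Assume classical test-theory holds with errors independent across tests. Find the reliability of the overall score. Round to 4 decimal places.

Var(C) = 2²·17.4² + 3²·19.6² + 2²·15.6² + 7.2² + 2·[6·17.4·19.6·0.56 + 4·17.4·15.6·0.46 + 2·17.4·7.2·0.67 + 6·19.6·15.6·0.50 + 3·19.6·7.2·0.69 + 2·15.6·7.2·0.39] = 5693.76 + 6220.45 = 11914.2.
Under uncorrelated errors the observed covariances equal the true-score covariances, so only the own-variance terms attenuate.
True-score variance = [2²·17.4²·0.82 + 3²·19.6²·0.66 + 2²·15.6²·0.73 + 7.2²·0.88] + 6220.45 = 4031.19 + 6220.45 = 10251.6.
Reliability = 10251.6 / 11914.2 = 0.8605.

0.8605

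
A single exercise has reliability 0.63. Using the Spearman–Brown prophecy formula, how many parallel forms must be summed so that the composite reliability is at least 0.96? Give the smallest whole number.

k ≥ ρ*(1−ρ₁)/(ρ₁(1−ρ*)) = 0.96·0.37 / (0.63·0.04) = 14.095.
Smallest integer k = 15.

15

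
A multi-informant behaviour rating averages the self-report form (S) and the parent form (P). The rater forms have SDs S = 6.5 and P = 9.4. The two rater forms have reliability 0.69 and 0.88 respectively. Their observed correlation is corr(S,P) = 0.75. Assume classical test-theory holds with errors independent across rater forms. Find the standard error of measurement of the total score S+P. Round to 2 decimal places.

4.87

Var(total) = 130.61 + 91.65 = 222.26.
True-score variance = 106.909 + 91.65 = 198.559, so reliability = 0.8934.
Error variance = 222.26 − 198.559 = 23.7007; SEM = √23.7007 = 4.87.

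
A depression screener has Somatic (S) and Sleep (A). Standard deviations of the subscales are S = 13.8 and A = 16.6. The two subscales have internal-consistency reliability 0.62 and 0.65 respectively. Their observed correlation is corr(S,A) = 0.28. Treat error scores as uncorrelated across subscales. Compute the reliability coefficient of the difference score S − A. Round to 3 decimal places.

0.500

Var(S−A) = 13.8² + 16.6² − 2·13.8·16.6·0.28 = 466 − 128.285 = 337.715.
Under uncorrelated errors the observed covariances equal the true-score covariances, so only the own-variance terms attenuate.
True-score variance = [13.8²·0.62 + 16.6²·0.65] − 128.285 = 297.187 − 128.285 = 168.902.
Reliability = 168.902 / 337.715 = 0.500.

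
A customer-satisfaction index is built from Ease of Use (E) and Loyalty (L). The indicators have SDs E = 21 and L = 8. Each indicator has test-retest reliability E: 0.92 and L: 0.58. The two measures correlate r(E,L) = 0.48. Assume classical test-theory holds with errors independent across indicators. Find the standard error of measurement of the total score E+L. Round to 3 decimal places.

Var(total) = 505 + 161.28 = 666.28.
True-score variance = 442.84 + 161.28 = 604.12, so reliability = 0.9067.
Error variance = 666.28 − 604.12 = 62.16; SEM = √62.16 = 7.884.

7.884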